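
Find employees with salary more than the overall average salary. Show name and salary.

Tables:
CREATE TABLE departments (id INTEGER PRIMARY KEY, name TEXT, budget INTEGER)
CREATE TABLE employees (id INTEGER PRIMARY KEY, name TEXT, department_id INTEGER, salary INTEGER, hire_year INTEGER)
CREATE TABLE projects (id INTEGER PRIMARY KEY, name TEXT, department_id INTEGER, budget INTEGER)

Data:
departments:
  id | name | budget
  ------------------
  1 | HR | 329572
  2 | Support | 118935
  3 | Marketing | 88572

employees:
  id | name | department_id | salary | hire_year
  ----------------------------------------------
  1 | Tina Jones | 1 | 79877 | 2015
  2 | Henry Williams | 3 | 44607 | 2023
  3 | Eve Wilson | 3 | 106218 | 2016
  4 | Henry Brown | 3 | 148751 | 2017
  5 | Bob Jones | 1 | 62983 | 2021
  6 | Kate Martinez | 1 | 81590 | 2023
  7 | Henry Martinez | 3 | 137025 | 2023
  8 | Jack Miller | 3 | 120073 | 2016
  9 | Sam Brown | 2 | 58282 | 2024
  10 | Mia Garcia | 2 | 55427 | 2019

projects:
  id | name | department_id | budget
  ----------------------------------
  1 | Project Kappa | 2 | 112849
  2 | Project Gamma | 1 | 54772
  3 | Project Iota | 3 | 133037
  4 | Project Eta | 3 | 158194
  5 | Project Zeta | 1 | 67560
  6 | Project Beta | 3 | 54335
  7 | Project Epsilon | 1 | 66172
SELECT name, salary FROM employees WHERE salary > (SELECT AVG(salary) FROM employees)

Execution result:
name | salary
Eve Wilson | 106218
Henry Brown | 148751
Henry Martinez | 137025
Jack Miller | 120073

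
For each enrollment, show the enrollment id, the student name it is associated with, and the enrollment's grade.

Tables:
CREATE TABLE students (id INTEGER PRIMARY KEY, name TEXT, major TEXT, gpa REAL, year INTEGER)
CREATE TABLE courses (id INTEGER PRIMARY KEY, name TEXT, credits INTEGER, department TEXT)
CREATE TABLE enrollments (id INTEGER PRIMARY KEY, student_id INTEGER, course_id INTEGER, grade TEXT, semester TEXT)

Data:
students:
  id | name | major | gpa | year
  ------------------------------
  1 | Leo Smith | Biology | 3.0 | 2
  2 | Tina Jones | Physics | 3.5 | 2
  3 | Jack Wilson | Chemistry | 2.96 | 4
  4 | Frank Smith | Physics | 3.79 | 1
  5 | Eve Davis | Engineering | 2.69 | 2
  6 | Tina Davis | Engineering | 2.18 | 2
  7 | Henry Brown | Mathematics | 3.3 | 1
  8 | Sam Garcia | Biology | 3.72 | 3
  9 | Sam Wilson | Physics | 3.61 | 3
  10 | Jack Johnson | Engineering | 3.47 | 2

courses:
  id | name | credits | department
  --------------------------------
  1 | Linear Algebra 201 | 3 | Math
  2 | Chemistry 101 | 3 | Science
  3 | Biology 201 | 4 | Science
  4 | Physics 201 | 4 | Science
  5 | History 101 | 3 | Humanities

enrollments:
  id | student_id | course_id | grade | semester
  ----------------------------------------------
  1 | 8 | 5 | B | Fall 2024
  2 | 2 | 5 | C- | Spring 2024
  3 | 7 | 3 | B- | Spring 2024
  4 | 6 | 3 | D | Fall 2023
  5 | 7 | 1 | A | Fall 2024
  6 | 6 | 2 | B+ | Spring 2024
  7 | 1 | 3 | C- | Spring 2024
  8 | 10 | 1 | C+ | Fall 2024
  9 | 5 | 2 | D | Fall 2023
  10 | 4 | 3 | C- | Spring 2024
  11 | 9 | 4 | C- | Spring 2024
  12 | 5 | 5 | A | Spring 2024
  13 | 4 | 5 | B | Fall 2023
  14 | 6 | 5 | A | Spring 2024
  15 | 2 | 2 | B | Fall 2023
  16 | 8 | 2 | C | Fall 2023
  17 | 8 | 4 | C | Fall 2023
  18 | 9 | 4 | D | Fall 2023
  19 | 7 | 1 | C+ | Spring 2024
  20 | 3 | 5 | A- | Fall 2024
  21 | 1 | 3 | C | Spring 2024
SELECT c.id, p.name AS student, c.grade FROM enrollments c JOIN students p ON c.student_id = p.id

Execution result:
id | student | grade
1 | Sam Garcia | B
2 | Tina Jones | C-
3 | Henry Brown | B-
4 | Tina Davis | D
5 | Henry Brown | A
6 | Tina Davis | B+
7 | Leo Smith | C-
8 | Jack Johnson | C+
9 | Eve Davis | D
10 | Frank Smith | C-
11 | Sam Wilson | C-
12 | Eve Davis | A
13 | Frank Smith | B
14 | Tina Davis | A
15 | Tina Jones | B
16 | Sam Garcia | C
17 | Sam Garcia | C
18 | Sam Wilson | D
19 | Henry Brown | C+
20 | Jack Wilson | A-
21 | Leo Smith | C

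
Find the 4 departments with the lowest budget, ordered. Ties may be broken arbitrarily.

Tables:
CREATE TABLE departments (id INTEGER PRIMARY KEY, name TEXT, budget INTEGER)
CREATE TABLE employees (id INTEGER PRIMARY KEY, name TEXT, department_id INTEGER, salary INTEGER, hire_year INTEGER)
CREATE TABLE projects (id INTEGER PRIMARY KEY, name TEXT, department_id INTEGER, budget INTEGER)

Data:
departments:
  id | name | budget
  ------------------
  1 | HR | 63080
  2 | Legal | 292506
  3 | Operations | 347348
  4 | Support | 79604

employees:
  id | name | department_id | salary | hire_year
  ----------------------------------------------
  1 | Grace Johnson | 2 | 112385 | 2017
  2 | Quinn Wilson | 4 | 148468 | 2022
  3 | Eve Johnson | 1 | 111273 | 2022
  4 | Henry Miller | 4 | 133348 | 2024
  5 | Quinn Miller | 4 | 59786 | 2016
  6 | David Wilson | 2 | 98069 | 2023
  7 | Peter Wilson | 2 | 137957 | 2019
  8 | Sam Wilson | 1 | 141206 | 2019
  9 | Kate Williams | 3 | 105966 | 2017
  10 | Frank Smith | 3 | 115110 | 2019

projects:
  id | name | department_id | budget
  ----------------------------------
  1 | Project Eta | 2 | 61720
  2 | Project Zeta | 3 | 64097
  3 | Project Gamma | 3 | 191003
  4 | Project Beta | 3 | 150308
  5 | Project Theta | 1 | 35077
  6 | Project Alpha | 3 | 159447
SELECT name, budget FROM departments ORDER BY budget ASC LIMIT 4

Execution result:
name | budget
HR | 63080
Support | 79604
Legal | 292506
Operations | 347348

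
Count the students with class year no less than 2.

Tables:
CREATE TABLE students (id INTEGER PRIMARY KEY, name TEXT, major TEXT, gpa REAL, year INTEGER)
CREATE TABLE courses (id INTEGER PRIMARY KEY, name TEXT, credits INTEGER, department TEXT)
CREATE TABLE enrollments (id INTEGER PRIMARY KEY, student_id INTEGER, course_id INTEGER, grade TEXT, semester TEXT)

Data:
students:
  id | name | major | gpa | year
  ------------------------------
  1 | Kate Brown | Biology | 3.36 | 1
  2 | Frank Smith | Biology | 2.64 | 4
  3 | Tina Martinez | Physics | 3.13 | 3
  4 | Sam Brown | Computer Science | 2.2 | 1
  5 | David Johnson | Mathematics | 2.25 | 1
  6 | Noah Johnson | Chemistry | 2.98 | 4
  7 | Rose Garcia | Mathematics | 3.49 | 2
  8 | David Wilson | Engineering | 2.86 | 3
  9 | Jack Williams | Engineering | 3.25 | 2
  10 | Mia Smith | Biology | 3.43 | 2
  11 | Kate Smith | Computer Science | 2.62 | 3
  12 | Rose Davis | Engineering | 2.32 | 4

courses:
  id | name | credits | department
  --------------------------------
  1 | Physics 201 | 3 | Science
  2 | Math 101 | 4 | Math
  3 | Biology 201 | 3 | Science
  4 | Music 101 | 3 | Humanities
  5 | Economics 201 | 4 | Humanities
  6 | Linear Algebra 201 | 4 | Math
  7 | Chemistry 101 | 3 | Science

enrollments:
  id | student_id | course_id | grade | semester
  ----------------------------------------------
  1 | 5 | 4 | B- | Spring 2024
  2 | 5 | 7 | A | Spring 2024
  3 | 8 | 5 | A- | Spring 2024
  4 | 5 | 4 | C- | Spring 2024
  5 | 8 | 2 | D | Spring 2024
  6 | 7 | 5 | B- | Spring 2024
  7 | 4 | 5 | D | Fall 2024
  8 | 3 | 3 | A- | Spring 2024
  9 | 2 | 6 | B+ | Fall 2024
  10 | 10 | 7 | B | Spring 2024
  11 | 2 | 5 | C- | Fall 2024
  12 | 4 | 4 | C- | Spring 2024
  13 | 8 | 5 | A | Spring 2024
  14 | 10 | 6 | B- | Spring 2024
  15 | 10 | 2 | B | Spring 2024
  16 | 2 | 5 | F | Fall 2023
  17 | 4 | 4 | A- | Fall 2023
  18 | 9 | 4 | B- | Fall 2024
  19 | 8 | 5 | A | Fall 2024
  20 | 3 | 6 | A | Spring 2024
SELECT COUNT(*) FROM students WHERE year >= 2

Execution result:
9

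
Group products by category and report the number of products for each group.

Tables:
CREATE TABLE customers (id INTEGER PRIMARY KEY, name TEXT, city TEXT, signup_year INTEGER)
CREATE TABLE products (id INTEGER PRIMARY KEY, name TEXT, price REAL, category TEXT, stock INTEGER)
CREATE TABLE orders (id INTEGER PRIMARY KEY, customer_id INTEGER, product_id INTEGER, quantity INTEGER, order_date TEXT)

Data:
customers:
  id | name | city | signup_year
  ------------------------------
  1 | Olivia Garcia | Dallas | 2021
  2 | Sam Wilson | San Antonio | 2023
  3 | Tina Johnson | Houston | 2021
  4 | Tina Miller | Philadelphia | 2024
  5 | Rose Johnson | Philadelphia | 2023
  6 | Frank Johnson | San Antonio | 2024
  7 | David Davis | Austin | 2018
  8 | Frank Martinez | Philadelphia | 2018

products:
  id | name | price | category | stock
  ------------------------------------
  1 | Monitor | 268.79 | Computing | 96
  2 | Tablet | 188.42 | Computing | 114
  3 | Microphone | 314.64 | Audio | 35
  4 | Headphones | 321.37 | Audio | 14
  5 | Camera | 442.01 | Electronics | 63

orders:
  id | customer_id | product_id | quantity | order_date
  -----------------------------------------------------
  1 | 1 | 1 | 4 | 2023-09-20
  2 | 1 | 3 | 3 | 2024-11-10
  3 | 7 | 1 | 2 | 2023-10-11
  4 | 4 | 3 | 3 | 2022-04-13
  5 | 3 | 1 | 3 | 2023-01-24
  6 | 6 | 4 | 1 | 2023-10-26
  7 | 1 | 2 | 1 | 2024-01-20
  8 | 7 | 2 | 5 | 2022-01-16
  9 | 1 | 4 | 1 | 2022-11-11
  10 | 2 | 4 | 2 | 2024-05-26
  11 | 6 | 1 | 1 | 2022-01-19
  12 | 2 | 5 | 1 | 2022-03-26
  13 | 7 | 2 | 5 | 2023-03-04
SELECT category, COUNT(*) AS n FROM products GROUP BY category

Execution result:
category | n
Audio | 2
Computing | 2
Electronics | 1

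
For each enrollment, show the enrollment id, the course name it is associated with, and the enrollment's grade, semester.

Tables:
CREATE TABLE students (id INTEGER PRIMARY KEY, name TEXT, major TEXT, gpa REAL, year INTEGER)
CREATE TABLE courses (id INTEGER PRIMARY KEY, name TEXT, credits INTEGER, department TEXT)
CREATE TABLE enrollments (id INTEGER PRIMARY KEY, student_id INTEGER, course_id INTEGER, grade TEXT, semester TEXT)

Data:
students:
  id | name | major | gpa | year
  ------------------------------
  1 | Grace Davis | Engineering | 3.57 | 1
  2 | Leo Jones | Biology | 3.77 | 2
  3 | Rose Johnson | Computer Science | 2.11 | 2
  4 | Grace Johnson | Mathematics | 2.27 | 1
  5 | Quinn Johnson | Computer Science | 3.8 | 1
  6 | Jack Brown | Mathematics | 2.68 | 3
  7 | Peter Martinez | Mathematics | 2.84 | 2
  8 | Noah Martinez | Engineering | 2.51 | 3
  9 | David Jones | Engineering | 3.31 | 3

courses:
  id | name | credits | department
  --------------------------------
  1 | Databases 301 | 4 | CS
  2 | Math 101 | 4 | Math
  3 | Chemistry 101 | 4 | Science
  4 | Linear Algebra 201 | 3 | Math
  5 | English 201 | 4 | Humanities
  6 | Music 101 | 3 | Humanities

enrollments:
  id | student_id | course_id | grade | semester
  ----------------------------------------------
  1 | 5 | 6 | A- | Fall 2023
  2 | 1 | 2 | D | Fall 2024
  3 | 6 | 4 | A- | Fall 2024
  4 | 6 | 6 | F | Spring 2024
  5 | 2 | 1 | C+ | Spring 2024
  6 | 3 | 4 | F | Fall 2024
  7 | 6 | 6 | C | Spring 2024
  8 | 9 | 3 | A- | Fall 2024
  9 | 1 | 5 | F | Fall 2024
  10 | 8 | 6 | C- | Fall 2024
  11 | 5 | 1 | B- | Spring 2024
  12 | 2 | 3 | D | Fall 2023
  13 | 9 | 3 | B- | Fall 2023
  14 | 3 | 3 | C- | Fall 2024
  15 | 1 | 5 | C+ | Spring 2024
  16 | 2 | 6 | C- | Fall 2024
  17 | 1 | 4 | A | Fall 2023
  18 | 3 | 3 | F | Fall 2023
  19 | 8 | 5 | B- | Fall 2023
SELECT c.id, p.name AS course, c.grade, c.semester FROM enrollments c JOIN courses p ON c.course_id = p.id

Execution result:
id | course | grade | semester
1 | Music 101 | A- | Fall 2023
2 | Math 101 | D | Fall 2024
3 | Linear Algebra 201 | A- | Fall 2024
4 | Music 101 | F | Spring 2024
5 | Databases 301 | C+ | Spring 2024
6 | Linear Algebra 201 | F | Fall 2024
7 | Music 101 | C | Spring 2024
8 | Chemistry 101 | A- | Fall 2024
9 | English 201 | F | Fall 2024
10 | Music 101 | C- | Fall 2024
11 | Databases 301 | B- | Spring 2024
12 | Chemistry 101 | D | Fall 2023
13 | Chemistry 101 | B- | Fall 2023
14 | Chemistry 101 | C- | Fall 2024
15 | English 201 | C+ | Spring 2024
16 | Music 101 | C- | Fall 2024
17 | Linear Algebra 201 | A | Fall 2023
18 | Chemistry 101 | F | Fall 2023
19 | English 201 | B- | Fall 2023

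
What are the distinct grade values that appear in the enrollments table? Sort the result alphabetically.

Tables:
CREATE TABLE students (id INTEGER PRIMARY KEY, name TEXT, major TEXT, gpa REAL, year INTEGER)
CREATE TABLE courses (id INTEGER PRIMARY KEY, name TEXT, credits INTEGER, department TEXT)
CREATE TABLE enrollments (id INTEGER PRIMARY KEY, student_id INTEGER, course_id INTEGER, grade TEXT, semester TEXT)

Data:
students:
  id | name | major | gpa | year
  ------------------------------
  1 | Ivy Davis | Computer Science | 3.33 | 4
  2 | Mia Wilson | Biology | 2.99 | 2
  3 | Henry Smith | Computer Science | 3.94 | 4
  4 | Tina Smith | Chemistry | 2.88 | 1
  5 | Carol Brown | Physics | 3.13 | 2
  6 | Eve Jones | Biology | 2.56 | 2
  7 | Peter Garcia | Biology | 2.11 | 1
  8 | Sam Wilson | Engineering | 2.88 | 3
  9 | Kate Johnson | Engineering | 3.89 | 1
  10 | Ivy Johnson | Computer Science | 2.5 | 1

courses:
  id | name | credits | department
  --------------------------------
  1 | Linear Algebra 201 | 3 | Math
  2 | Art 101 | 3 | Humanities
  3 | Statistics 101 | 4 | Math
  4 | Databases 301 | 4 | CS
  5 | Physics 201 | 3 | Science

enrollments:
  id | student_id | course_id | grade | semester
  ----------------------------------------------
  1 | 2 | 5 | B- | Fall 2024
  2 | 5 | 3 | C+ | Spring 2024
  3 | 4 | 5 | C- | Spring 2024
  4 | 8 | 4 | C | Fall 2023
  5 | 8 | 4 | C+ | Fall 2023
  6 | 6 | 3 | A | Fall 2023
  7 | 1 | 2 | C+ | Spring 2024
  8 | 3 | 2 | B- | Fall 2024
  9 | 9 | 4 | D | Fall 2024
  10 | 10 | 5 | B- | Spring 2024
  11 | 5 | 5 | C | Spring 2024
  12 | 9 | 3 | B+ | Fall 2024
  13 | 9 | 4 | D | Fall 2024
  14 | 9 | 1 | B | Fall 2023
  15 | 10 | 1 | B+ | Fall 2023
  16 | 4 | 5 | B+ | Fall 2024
SELECT DISTINCT grade FROM enrollments ORDER BY grade

Execution result:
grade
A
B
B+
B-
C
C+
C-
D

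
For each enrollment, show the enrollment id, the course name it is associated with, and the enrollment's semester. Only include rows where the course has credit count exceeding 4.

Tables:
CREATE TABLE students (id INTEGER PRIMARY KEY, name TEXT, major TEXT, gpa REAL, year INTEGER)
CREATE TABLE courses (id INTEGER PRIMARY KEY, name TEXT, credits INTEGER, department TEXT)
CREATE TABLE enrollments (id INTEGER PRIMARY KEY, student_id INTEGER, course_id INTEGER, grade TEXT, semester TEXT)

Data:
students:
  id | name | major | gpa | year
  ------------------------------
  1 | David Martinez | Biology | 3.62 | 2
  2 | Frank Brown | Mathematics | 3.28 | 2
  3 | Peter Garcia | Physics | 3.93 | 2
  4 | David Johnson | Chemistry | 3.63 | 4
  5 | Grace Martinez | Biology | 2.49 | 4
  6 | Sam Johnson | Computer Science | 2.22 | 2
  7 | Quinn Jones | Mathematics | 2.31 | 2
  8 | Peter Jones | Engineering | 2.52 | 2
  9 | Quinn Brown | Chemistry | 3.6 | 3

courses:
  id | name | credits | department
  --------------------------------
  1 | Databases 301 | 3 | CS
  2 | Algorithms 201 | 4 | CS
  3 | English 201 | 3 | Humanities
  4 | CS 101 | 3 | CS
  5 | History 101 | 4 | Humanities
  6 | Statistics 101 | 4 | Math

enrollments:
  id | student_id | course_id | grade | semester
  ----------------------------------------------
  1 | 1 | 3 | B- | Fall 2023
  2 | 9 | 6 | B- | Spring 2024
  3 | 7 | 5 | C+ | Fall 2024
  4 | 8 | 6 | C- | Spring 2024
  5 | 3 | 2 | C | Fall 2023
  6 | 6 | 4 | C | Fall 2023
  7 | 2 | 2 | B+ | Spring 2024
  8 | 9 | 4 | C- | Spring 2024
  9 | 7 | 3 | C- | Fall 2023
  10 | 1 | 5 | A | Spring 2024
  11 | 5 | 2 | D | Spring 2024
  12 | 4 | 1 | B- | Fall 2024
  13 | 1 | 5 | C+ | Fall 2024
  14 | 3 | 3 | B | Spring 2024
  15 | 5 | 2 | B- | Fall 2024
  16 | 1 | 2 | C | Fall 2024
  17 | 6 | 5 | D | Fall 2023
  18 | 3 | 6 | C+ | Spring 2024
SELECT c.id, p.name AS course, c.semester FROM enrollments c JOIN courses p ON c.course_id = p.id WHERE p.credits > 4

Execution result:
(no rows)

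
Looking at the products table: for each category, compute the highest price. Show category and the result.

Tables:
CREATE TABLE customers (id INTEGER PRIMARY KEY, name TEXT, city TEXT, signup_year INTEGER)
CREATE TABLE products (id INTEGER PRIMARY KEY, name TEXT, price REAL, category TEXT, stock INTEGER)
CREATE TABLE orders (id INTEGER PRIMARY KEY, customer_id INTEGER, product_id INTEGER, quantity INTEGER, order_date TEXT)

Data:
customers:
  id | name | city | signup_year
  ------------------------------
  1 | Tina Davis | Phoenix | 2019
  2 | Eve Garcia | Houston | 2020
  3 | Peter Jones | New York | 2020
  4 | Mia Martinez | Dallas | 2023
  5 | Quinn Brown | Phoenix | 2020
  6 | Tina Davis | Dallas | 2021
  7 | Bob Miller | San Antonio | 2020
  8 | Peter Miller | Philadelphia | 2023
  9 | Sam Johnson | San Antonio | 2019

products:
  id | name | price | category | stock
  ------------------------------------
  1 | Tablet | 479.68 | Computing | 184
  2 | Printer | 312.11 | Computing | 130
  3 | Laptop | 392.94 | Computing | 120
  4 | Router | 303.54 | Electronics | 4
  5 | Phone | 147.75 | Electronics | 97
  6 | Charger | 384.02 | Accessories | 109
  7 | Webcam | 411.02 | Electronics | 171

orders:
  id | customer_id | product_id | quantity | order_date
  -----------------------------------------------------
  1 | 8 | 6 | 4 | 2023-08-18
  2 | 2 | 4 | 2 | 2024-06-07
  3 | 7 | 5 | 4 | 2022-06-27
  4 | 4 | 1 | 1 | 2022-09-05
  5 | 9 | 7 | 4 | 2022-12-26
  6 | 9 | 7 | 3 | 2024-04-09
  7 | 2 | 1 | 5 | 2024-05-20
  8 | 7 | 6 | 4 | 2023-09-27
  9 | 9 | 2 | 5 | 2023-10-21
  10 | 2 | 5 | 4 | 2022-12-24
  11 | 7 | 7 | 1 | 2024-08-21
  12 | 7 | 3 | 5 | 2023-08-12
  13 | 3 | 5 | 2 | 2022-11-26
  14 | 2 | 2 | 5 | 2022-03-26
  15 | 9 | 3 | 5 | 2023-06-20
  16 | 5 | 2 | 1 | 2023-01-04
SELECT category, MAX(price) AS max_price FROM products GROUP BY category

Execution result:
category | max_price
Accessories | 384.02
Computing | 479.68
Electronics | 411.02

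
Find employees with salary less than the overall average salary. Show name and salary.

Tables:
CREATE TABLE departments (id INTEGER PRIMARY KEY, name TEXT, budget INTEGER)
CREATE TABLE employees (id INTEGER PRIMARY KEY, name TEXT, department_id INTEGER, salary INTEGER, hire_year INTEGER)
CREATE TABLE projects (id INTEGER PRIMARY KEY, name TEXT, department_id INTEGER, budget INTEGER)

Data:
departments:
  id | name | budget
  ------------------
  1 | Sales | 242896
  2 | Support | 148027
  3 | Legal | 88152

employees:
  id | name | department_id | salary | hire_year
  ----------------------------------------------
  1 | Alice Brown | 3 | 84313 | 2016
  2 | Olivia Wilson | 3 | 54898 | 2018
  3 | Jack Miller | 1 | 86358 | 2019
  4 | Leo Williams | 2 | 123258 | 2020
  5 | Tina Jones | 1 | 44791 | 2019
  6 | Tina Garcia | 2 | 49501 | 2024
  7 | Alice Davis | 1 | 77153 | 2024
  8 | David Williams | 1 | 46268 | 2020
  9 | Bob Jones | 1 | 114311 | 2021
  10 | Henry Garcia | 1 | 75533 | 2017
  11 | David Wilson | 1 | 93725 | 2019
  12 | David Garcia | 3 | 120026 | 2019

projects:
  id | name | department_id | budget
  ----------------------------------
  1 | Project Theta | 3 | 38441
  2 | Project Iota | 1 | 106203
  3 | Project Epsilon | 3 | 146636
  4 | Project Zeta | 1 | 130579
SELECT name, salary FROM employees WHERE salary < (SELECT AVG(salary) FROM employees)

Execution result:
name | salary
Olivia Wilson | 54898
Tina Jones | 44791
Tina Garcia | 49501
Alice Davis | 77153
David Williams | 46268
Henry Garcia | 75533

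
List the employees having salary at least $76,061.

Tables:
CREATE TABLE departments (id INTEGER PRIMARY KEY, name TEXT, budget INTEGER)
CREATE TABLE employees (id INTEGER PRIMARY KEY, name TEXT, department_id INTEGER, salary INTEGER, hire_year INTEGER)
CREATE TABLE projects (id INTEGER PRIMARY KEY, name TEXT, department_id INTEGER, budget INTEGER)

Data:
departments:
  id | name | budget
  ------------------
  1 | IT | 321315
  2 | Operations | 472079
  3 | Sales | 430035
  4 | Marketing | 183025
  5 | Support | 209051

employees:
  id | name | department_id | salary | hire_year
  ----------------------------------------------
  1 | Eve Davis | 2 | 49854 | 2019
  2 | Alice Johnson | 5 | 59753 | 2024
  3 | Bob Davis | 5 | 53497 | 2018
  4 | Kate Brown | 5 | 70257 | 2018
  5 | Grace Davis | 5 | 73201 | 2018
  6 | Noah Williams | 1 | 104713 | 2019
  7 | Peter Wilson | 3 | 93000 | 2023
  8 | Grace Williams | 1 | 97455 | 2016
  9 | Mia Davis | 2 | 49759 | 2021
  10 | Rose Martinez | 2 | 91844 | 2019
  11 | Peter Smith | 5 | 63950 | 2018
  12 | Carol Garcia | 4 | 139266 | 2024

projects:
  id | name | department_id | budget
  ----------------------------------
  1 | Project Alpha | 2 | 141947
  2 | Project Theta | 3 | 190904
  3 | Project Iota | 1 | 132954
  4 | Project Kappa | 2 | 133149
SELECT name, salary FROM employees WHERE salary >= 76061

Execution result:
name | salary
Noah Williams | 104713
Peter Wilson | 93000
Grace Williams | 97455
Rose Martinez | 91844
Carol Garcia | 139266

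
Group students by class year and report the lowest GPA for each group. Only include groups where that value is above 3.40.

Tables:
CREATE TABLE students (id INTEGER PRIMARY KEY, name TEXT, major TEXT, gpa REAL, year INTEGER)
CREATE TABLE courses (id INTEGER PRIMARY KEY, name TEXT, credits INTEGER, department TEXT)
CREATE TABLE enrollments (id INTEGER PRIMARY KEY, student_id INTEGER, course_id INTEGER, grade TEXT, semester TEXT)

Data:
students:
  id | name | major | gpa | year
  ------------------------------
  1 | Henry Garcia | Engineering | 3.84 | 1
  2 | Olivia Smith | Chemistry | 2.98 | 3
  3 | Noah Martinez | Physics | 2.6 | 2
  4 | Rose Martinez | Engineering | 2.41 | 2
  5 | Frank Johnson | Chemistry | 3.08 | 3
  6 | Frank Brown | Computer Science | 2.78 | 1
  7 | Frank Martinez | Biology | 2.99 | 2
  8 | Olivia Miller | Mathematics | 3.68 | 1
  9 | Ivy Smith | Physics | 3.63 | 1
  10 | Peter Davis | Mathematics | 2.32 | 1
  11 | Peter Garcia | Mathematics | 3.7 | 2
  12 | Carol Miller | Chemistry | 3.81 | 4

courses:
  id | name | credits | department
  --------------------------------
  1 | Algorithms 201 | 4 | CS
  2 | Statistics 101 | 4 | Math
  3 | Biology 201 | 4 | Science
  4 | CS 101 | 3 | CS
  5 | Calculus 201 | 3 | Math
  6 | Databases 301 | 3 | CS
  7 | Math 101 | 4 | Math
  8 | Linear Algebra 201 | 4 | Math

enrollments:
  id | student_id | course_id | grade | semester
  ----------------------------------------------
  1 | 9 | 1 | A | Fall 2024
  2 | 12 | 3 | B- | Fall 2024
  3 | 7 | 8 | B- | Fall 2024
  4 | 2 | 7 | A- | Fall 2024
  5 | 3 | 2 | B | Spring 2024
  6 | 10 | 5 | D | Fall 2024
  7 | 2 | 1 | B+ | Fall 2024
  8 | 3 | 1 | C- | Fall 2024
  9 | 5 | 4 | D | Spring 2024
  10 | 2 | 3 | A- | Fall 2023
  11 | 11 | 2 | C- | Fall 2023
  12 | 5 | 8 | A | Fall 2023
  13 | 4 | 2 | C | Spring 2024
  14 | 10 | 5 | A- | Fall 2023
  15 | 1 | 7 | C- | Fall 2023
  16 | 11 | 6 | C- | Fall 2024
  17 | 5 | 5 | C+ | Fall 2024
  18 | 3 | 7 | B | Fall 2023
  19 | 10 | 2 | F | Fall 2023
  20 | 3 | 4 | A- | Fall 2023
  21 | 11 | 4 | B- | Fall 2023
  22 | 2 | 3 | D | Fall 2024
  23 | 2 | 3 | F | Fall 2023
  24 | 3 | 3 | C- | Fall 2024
SELECT year, MIN(gpa) AS min_gpa FROM students GROUP BY year HAVING MIN(gpa) > 3.4

Execution result:
year | min_gpa
4 | 3.81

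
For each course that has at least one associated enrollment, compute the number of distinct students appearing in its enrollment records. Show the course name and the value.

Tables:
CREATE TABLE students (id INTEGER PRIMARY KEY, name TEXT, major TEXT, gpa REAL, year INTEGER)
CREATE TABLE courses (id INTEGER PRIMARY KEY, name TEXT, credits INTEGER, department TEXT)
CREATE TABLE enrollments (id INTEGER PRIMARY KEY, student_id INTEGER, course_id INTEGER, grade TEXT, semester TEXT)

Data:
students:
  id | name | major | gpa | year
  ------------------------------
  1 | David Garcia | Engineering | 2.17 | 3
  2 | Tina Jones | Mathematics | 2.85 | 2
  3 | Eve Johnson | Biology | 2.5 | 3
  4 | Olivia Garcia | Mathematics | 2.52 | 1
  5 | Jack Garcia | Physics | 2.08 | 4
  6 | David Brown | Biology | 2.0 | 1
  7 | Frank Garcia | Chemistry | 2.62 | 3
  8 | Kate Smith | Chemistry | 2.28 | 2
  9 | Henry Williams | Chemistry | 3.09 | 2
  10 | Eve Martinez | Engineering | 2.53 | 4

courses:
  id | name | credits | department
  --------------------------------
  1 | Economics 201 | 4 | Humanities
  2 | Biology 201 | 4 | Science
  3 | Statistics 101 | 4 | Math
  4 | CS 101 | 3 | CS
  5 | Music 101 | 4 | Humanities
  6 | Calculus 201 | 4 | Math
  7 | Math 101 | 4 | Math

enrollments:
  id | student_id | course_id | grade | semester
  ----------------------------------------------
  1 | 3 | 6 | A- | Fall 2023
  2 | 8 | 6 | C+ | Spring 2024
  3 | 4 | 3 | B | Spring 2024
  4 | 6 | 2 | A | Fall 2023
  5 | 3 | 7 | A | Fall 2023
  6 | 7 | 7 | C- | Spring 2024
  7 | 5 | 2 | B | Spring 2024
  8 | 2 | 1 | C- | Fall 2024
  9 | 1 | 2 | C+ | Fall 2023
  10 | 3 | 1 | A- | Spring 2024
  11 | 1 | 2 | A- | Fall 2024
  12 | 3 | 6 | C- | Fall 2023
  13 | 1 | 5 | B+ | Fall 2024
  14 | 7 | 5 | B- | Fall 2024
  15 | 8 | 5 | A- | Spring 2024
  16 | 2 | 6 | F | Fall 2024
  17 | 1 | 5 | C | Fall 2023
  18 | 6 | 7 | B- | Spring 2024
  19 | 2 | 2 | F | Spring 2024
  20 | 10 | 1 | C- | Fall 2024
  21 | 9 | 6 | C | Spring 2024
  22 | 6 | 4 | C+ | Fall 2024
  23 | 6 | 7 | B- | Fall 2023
SELECT p.name, COUNT(DISTINCT c.student_id) AS distinct_student_count FROM enrollments c JOIN courses p ON c.course_id = p.id GROUP BY p.id, p.name

Execution result:
name | distinct_student_count
Economics 201 | 3
Biology 201 | 4
Statistics 101 | 1
CS 101 | 1
Music 101 | 3
Calculus 201 | 4
Math 101 | 3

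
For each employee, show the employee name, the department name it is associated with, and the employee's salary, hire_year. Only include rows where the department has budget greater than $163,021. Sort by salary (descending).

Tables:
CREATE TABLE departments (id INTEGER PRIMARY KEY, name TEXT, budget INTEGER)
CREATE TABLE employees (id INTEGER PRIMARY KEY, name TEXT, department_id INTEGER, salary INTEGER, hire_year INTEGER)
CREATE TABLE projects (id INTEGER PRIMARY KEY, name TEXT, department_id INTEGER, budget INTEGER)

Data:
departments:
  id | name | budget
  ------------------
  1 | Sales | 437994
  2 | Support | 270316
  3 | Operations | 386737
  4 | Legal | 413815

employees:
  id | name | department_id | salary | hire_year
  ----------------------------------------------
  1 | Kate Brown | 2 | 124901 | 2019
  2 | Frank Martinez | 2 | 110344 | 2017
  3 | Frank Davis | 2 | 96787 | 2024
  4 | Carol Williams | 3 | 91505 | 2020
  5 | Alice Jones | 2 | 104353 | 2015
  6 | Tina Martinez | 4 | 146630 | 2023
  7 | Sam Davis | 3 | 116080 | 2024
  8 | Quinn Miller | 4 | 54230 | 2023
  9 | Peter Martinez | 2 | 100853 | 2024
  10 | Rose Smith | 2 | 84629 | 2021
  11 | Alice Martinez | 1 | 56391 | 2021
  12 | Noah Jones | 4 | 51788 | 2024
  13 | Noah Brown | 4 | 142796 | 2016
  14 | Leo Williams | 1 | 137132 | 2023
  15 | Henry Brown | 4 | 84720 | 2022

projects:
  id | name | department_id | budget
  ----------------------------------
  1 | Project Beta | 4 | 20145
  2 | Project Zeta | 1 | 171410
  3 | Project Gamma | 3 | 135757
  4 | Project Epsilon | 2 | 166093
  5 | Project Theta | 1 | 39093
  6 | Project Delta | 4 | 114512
SELECT c.name, p.name AS department, c.salary, c.hire_year FROM employees c JOIN departments p ON c.department_id = p.id WHERE p.budget > 163021 ORDER BY c.salary DESC

Execution result:
name | department | salary | hire_year
Tina Martinez | Legal | 146630 | 2023
Noah Brown | Legal | 142796 | 2016
Leo Williams | Sales | 137132 | 2023
Kate Brown | Support | 124901 | 2019
Sam Davis | Operations | 116080 | 2024
Frank Martinez | Support | 110344 | 2017
Alice Jones | Support | 104353 | 2015
Peter Martinez | Support | 100853 | 2024
Frank Davis | Support | 96787 | 2024
Carol Williams | Operations | 91505 | 2020
Henry Brown | Legal | 84720 | 2022
Rose Smith | Support | 84629 | 2021
Alice Martinez | Sales | 56391 | 2021
Quinn Miller | Legal | 54230 | 2023
Noah Jones | Legal | 51788 | 2024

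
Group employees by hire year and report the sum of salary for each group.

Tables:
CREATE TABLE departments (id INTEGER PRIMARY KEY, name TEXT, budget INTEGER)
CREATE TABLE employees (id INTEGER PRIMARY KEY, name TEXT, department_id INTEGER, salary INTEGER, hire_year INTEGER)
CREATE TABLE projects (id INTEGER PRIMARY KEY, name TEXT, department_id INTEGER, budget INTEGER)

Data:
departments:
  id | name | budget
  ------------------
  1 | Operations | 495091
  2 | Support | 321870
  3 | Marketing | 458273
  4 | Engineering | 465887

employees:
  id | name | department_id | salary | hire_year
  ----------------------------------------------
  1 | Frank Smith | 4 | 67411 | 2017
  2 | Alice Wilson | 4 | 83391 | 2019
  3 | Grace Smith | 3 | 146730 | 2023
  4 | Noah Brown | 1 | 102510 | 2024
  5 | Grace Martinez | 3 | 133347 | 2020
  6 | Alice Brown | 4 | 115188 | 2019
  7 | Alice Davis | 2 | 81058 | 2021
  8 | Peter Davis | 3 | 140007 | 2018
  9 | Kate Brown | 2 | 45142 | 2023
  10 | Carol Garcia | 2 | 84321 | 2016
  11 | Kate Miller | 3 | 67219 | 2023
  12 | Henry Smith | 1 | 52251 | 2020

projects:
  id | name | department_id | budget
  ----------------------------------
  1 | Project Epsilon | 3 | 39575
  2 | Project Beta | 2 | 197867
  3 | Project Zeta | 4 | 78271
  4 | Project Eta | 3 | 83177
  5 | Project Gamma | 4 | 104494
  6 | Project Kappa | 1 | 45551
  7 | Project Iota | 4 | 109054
SELECT hire_year, SUM(salary) AS sum_salary FROM employees GROUP BY hire_year

Execution result:
hire_year | sum_salary
2016 | 84321
2017 | 67411
2018 | 140007
2019 | 198579
2020 | 185598
2021 | 81058
2023 | 259091
2024 | 102510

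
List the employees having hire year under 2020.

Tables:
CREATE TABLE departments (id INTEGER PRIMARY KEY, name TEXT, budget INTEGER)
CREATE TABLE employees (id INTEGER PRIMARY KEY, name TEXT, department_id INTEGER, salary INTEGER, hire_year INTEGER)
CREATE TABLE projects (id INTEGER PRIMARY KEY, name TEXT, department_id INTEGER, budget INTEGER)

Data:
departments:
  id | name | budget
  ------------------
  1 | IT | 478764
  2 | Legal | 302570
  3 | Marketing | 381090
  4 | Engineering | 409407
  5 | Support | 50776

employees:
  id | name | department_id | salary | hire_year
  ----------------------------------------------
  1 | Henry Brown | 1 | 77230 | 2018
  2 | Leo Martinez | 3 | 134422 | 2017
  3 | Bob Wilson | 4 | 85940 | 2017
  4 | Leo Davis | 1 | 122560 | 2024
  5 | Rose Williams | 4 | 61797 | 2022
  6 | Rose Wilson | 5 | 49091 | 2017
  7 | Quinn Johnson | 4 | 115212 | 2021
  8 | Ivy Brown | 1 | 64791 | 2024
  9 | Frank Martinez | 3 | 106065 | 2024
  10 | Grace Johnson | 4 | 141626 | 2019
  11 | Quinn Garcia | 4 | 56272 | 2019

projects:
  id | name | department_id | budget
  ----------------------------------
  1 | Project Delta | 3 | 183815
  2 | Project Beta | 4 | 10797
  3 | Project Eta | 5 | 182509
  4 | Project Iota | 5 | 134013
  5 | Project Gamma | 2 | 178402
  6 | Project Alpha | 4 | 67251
SELECT name, hire_year FROM employees WHERE hire_year < 2020

Execution result:
name | hire_year
Henry Brown | 2018
Leo Martinez | 2017
Bob Wilson | 2017
Rose Wilson | 2017
Grace Johnson | 2019
Quinn Garcia | 2019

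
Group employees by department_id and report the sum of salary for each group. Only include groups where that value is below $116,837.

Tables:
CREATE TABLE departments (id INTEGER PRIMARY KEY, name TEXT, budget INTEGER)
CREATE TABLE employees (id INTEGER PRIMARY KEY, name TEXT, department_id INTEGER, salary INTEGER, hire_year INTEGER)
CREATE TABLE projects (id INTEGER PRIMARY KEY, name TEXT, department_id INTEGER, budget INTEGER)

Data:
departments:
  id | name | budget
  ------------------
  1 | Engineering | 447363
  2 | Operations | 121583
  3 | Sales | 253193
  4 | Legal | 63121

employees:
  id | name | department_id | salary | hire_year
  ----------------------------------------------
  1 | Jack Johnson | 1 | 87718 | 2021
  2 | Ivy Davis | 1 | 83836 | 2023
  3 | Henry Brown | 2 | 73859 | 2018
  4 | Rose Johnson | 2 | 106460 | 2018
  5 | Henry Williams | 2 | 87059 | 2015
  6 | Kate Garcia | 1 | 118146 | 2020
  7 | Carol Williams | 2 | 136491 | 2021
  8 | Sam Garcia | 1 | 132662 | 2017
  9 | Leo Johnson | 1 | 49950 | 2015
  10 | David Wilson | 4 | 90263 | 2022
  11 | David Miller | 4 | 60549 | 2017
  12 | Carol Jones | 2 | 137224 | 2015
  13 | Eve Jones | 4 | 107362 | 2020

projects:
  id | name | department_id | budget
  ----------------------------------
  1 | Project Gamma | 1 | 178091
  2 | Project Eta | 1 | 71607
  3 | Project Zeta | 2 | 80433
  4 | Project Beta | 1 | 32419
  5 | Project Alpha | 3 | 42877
SELECT department_id, SUM(salary) AS sum_salary FROM employees GROUP BY department_id HAVING SUM(salary) < 116837

Execution result:
(no rows)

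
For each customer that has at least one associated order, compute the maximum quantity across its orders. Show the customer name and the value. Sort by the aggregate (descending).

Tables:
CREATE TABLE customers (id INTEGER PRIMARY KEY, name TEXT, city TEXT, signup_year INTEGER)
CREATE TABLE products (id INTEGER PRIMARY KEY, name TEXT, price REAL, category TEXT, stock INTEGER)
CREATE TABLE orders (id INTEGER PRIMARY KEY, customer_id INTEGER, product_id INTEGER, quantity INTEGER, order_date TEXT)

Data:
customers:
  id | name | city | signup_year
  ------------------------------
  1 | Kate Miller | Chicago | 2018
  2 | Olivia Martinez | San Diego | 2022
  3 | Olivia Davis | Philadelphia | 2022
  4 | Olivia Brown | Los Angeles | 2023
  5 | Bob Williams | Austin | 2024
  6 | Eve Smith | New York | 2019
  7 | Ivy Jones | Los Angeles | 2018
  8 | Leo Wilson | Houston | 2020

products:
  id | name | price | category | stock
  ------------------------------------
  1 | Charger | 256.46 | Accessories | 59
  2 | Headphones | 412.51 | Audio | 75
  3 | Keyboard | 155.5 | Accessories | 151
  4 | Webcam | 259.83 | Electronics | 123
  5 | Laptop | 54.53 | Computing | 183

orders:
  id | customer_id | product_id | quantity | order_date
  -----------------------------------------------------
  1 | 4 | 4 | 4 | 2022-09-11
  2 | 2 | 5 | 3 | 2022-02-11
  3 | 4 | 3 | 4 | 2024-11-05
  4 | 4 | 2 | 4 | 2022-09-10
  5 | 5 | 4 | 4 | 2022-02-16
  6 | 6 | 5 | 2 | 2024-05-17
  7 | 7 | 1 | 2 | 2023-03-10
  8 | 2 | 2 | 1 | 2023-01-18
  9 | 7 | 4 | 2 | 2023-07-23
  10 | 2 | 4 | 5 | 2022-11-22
SELECT p.name, MAX(c.quantity) AS max_quantity FROM orders c JOIN customers p ON c.customer_id = p.id GROUP BY p.id, p.name ORDER BY max_quantity DESC

Execution result:
name | max_quantity
Olivia Martinez | 5
Olivia Brown | 4
Bob Williams | 4
Eve Smith | 2
Ivy Jones | 2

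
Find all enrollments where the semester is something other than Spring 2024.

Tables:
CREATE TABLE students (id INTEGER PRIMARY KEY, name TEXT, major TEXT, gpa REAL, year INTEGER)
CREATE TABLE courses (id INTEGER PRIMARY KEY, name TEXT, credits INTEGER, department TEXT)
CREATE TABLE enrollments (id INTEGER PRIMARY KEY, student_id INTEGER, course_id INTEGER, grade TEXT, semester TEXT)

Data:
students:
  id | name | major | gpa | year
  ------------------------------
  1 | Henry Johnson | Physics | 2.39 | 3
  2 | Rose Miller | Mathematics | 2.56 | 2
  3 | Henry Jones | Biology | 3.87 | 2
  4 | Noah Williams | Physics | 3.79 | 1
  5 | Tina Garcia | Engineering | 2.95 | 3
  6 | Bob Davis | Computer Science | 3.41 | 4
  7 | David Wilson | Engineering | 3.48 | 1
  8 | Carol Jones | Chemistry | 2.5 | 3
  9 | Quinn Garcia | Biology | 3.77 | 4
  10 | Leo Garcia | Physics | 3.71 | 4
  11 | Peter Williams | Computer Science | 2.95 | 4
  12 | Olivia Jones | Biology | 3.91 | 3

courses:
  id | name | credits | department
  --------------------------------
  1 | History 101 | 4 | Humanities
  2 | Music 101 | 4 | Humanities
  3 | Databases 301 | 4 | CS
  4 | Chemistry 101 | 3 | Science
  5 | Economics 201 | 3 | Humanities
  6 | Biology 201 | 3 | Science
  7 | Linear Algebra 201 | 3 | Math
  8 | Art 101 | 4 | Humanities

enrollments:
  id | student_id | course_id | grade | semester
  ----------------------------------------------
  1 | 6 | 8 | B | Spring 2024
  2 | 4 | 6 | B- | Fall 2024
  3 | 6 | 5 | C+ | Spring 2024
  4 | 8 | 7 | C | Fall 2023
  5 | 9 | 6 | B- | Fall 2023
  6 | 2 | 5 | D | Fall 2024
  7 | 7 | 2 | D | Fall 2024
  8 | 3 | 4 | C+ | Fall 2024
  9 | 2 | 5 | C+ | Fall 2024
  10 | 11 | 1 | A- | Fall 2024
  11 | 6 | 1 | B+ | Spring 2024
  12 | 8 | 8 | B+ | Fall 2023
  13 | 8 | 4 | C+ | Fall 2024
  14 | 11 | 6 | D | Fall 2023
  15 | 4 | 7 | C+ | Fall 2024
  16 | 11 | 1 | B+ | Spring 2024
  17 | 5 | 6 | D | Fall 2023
SELECT id, semester FROM enrollments WHERE semester <> 'Spring 2024'

Execution result:
id | semester
2 | Fall 2024
4 | Fall 2023
5 | Fall 2023
6 | Fall 2024
7 | Fall 2024
8 | Fall 2024
9 | Fall 2024
10 | Fall 2024
12 | Fall 2023
13 | Fall 2024
14 | Fall 2023
15 | Fall 2024
17 | Fall 2023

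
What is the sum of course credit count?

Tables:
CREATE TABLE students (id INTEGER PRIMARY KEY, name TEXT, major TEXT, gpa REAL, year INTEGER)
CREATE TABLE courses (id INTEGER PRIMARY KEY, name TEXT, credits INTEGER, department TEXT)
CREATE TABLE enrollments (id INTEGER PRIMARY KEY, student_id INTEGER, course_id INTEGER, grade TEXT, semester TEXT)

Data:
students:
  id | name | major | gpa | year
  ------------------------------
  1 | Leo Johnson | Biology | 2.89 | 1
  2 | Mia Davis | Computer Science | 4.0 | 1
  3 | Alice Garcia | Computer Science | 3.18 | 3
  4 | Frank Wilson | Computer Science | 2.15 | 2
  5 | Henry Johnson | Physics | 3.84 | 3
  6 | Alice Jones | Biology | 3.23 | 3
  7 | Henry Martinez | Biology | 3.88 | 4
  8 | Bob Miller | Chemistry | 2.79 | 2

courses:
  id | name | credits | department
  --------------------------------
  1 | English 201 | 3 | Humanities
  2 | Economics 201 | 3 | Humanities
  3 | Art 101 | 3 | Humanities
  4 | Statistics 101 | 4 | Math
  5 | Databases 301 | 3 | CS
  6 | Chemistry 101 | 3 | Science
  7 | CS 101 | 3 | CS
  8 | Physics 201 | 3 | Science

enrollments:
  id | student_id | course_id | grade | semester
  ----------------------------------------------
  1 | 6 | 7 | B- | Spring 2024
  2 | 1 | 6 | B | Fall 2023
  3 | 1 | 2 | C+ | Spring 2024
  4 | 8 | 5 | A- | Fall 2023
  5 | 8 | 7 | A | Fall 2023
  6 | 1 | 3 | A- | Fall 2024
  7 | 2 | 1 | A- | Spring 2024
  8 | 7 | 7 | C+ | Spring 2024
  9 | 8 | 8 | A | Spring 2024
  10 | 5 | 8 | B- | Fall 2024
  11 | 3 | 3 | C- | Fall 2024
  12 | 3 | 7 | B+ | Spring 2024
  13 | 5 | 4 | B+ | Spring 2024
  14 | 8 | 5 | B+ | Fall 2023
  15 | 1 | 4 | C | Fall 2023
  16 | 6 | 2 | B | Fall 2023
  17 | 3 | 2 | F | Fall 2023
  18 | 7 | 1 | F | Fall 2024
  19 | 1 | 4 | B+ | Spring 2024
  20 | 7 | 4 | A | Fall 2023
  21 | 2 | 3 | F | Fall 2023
SELECT SUM(credits) FROM courses

Execution result:
25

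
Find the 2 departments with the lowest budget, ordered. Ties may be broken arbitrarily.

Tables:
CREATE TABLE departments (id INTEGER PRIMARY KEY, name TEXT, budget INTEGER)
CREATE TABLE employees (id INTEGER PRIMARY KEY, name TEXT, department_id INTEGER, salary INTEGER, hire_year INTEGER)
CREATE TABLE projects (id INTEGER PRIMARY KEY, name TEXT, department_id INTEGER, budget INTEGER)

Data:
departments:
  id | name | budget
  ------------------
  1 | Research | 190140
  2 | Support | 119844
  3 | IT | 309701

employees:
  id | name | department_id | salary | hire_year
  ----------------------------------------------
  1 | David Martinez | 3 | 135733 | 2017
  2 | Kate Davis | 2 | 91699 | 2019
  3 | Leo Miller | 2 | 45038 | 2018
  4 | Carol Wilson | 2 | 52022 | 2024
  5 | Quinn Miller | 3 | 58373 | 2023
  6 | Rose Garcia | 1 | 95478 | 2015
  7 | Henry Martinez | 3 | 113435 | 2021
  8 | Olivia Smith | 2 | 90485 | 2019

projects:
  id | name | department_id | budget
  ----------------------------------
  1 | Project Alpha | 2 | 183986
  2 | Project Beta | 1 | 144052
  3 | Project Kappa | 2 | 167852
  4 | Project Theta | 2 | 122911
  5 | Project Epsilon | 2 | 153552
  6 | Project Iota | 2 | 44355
SELECT name, budget FROM departments ORDER BY budget ASC LIMIT 2

Execution result:
name | budget
Support | 119844
Research | 190140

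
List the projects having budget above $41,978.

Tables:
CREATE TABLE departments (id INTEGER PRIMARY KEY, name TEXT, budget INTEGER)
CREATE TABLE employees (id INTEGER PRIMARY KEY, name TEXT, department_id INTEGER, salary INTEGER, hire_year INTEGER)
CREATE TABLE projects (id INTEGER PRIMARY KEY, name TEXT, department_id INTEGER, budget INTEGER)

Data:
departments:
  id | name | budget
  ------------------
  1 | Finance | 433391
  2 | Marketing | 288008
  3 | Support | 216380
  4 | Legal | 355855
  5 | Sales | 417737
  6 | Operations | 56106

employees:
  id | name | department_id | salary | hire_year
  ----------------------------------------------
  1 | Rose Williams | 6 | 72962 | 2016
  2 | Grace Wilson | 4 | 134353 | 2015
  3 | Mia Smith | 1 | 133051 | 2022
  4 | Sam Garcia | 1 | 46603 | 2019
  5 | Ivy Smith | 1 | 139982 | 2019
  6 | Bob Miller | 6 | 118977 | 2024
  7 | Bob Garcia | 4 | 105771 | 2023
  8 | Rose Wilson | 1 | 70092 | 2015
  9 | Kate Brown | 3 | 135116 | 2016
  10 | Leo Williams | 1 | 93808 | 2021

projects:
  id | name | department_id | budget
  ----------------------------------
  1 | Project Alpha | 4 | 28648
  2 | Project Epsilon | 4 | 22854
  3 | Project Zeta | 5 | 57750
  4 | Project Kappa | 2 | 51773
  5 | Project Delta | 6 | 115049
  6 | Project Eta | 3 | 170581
SELECT name, budget FROM projects WHERE budget > 41978

Execution result:
name | budget
Project Zeta | 57750
Project Kappa | 51773
Project Delta | 115049
Project Eta | 170581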